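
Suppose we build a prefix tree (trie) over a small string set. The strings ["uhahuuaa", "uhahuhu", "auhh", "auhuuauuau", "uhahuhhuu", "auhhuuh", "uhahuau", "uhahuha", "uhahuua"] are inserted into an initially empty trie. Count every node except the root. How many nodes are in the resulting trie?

30

For each word, the new-node count is its length minus the longest prefix already in the trie:
  "uhahuuaa" → 8 new (u, h, a, h, u, u, a, a)
  "uhahuhu" → prefix "uhahu" already present; 2 new (h, u)
  "auhh" → 4 new (a, u, h, h)
  "auhuuauuau" → prefix "auh" already present; 7 new (u, u, a, u, u, a, u)
  "uhahuhhuu" → prefix "uhahuh" already present; 3 new (h, u, u)
  "auhhuuh" → prefix "auhh" already present; 3 new (u, u, h)
  "uhahuau" → prefix "uhahu" already present; 2 new (a, u)
  "uhahuha" → prefix "uhahuh" already present; 1 new (a)
  "uhahuua" → prefix "uhahuua" already present; 0 new (none)
Total nodes = 8 + 2 + 4 + 7 + 3 + 3 + 2 + 1 + 0 = 30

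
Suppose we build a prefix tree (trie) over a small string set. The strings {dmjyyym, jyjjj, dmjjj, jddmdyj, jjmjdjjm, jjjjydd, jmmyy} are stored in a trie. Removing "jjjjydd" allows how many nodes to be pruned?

Walk "jjjjydd" from the leaf back toward the root, removing each node that no remaining word uses.
The suffix "jjydd" (5 nodes) is used only by "jjjjydd"; the node for "jj" still has the child "m", so pruning stops there.
Nodes removed: 5

5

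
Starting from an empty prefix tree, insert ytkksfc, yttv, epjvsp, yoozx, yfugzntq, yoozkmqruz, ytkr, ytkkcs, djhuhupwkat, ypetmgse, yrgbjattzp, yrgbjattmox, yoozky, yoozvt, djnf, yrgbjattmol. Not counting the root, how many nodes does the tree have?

71

Insert word by word; a character creates a node only if that edge doesn't already exist:
  "ytkksfc" → 7 new (y, t, k, k, s, f, c)
  "yttv" → prefix "yt" already present; 2 new (t, v)
  "epjvsp" → 6 new (e, p, j, v, s, p)
  "yoozx" → prefix "y" already present; 4 new (o, o, z, x)
  "yfugzntq" → prefix "y" already present; 7 new (f, u, g, z, n, t, q)
  "yoozkmqruz" → prefix "yooz" already present; 6 new (k, m, q, r, u, z)
  "ytkr" → prefix "ytk" already present; 1 new (r)
  "ytkkcs" → prefix "ytkk" already present; 2 new (c, s)
  "djhuhupwkat" → 11 new (d, j, h, u, h, u, p, w, k, a, t)
  "ypetmgse" → prefix "y" already present; 7 new (p, e, t, m, g, s, e)
  "yrgbjattzp" → prefix "y" already present; 9 new (r, g, b, j, a, t, t, z, p)
  "yrgbjattmox" → prefix "yrgbjatt" already present; 3 new (m, o, x)
  "yoozky" → prefix "yoozk" already present; 1 new (y)
  "yoozvt" → prefix "yooz" already present; 2 new (v, t)
  "djnf" → prefix "dj" already present; 2 new (n, f)
  "yrgbjattmol" → prefix "yrgbjattmo" already present; 1 new (l)
Total nodes = 7 + 2 + 6 + 4 + 7 + 6 + 1 + 2 + 11 + 7 + 9 + 3 + 1 + 2 + 2 + 1 = 71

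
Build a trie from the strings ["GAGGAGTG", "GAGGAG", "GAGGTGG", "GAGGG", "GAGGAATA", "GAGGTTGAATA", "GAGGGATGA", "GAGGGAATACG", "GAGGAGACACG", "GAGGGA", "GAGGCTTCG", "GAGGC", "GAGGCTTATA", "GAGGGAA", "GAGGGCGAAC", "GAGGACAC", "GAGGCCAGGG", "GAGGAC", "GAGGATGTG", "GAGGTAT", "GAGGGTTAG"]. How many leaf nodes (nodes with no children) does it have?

Leaves are exactly the stored words that no other stored word extends.
Those words: "GAGGAATA", "GAGGACAC", "GAGGAGACACG", "GAGGAGTG", "GAGGATGTG", "GAGGCCAGGG", "GAGGCTTATA", "GAGGCTTCG", "GAGGGAATACG", "GAGGGATGA", "GAGGGCGAAC", "GAGGGTTAG", "GAGGTAT", "GAGGTGG", "GAGGTTGAATA"
Leaf count: 15

15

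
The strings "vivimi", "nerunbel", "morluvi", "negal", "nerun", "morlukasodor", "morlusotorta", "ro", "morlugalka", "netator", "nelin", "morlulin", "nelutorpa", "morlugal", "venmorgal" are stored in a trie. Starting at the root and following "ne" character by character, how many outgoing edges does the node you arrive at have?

Walk "ne" from the root, arriving at one node.
Characters that immediately follow "ne" among the stored strings: {g, l, r, t}.
That node has 4 child edges.

4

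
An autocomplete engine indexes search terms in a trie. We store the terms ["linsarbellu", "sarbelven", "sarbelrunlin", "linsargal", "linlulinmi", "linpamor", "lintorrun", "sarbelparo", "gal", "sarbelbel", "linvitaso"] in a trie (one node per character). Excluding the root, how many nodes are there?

Insert word by word; a character creates a node only if that edge doesn't already exist:
  "linsarbellu" → 11 new (l, i, n, s, a, r, b, e, l, l, u)
  "sarbelven" → 9 new (s, a, r, b, e, l, v, e, n)
  "sarbelrunlin" → prefix "sarbel" already present; 6 new (r, u, n, l, i, n)
  "linsargal" → prefix "linsar" already present; 3 new (g, a, l)
  "linlulinmi" → prefix "lin" already present; 7 new (l, u, l, i, n, m, i)
  "linpamor" → prefix "lin" already present; 5 new (p, a, m, o, r)
  "lintorrun" → prefix "lin" already present; 6 new (t, o, r, r, u, n)
  "sarbelparo" → prefix "sarbel" already present; 4 new (p, a, r, o)
  "gal" → 3 new (g, a, l)
  "sarbelbel" → prefix "sarbel" already present; 3 new (b, e, l)
  "linvitaso" → prefix "lin" already present; 6 new (v, i, t, a, s, o)
Total nodes = 11 + 9 + 6 + 3 + 7 + 5 + 6 + 4 + 3 + 3 + 6 = 63

63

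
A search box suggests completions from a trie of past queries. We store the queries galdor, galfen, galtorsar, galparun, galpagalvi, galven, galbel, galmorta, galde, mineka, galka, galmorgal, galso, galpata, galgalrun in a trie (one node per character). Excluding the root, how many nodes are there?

58

Trace insertions, counting only characters that open a new branch:
  "galdor" → 6 new (g, a, l, d, o, r)
  "galfen" → prefix "gal" already present; 3 new (f, e, n)
  "galtorsar" → prefix "gal" already present; 6 new (t, o, r, s, a, r)
  "galparun" → prefix "gal" already present; 5 new (p, a, r, u, n)
  "galpagalvi" → prefix "galpa" already present; 5 new (g, a, l, v, i)
  "galven" → prefix "gal" already present; 3 new (v, e, n)
  "galbel" → prefix "gal" already present; 3 new (b, e, l)
  "galmorta" → prefix "gal" already present; 5 new (m, o, r, t, a)
  "galde" → prefix "gald" already present; 1 new (e)
  "mineka" → 6 new (m, i, n, e, k, a)
  "galka" → prefix "gal" already present; 2 new (k, a)
  "galmorgal" → prefix "galmor" already present; 3 new (g, a, l)
  "galso" → prefix "gal" already present; 2 new (s, o)
  "galpata" → prefix "galpa" already present; 2 new (t, a)
  "galgalrun" → prefix "gal" already present; 6 new (g, a, l, r, u, n)
Total nodes = 6 + 3 + 6 + 5 + 5 + 3 + 3 + 5 + 1 + 6 + 2 + 3 + 2 + 2 + 6 = 58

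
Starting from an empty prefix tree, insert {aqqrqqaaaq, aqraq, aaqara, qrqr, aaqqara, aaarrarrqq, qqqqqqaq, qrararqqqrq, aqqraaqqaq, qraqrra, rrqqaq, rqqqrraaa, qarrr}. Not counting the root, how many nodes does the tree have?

Trace insertions, counting only characters that open a new branch:
  "aqqrqqaaaq" → 10 new (a, q, q, r, q, q, a, a, a, q)
  "aqraq" → prefix "aq" already present; 3 new (r, a, q)
  "aaqara" → prefix "a" already present; 5 new (a, q, a, r, a)
  "qrqr" → 4 new (q, r, q, r)
  "aaqqara" → prefix "aaq" already present; 4 new (q, a, r, a)
  "aaarrarrqq" → prefix "aa" already present; 8 new (a, r, r, a, r, r, q, q)
  "qqqqqqaq" → prefix "q" already present; 7 new (q, q, q, q, q, a, q)
  "qrararqqqrq" → prefix "qr" already present; 9 new (a, r, a, r, q, q, q, r, q)
  "aqqraaqqaq" → prefix "aqqr" already present; 6 new (a, a, q, q, a, q)
  "qraqrra" → prefix "qra" already present; 4 new (q, r, r, a)
  "rrqqaq" → 6 new (r, r, q, q, a, q)
  "rqqqrraaa" → prefix "r" already present; 8 new (q, q, q, r, r, a, a, a)
  "qarrr" → prefix "q" already present; 4 new (a, r, r, r)
Total nodes = 10 + 3 + 5 + 4 + 4 + 8 + 7 + 9 + 6 + 4 + 6 + 8 + 4 = 78

78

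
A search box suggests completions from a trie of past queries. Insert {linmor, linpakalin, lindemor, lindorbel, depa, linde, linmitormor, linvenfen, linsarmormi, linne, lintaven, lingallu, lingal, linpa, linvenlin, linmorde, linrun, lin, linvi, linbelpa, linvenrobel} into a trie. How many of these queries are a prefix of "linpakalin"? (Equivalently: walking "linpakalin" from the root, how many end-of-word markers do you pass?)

3

Walk "linpakalin" from the root; an end-of-word marker is hit whenever a stored word is a prefix of "linpakalin".
Prefixes of the query that are stored words: "lin", "linpa", "linpakalin"
Count: 3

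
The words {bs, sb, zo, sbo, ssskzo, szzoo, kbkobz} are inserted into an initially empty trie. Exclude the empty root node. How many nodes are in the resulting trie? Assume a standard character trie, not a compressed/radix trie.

Trie structure (* marks end of a word):
(root)
├─ b
│  └─ s *
├─ k
│  └─ b
│     └─ k
│        └─ o
│           └─ b
│              └─ z *
├─ s
│  ├─ b *
│  │  └─ o *
│  ├─ s
│  │  └─ s
│  │     └─ k
│  │        └─ z
│  │           └─ o *
│  └─ z
│     └─ z
│        └─ o
│           └─ o *
└─ z
   └─ o *
Counting every labelled node above: 22.

22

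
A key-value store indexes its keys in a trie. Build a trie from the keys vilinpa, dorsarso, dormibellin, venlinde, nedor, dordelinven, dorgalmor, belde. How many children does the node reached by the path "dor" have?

Follow the path "dor" to its node, then look at its outgoing edges.
Characters that immediately follow "dor" among the stored strings: {d, g, m, s}.
That node has 4 child edges.

4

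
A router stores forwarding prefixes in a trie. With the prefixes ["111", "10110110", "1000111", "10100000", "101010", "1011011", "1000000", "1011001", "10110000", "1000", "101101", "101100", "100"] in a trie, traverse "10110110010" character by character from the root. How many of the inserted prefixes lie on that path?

Traverse "10110110010" character by character; count nodes along the way that are marked as word ends.
Prefixes of the query that are stored words: "101101", "1011011", "10110110"
Count: 3

3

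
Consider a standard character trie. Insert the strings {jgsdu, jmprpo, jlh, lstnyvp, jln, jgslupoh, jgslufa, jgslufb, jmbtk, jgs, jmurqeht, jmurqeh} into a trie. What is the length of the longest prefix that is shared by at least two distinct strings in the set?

Look for the deepest trie node that still has at least two words in its subtree.
e.g. "jmurqeh" and "jmurqeht" share the prefix "jmurqeh" of length 7; no pair shares a longer one.
Longest shared-prefix length: 7

7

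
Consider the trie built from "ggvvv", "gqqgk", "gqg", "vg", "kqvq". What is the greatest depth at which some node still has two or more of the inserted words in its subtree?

2

Look for the deepest trie node that still has at least two words in its subtree.
"gqg" and "gqqgk" agree on "gq" (2 characters) before diverging; nothing deeper is shared.
Longest shared-prefix length: 2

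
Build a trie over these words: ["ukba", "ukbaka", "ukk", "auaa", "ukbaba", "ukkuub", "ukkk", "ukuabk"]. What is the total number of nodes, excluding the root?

21

For each word, the new-node count is its length minus the longest prefix already in the trie:
  "ukba" → 4 new (u, k, b, a)
  "ukbaka" → prefix "ukba" already present; 2 new (k, a)
  "ukk" → prefix "uk" already present; 1 new (k)
  "auaa" → 4 new (a, u, a, a)
  "ukbaba" → prefix "ukba" already present; 2 new (b, a)
  "ukkuub" → prefix "ukk" already present; 3 new (u, u, b)
  "ukkk" → prefix "ukk" already present; 1 new (k)
  "ukuabk" → prefix "uk" already present; 4 new (u, a, b, k)
Total nodes = 4 + 2 + 1 + 4 + 2 + 3 + 1 + 4 = 21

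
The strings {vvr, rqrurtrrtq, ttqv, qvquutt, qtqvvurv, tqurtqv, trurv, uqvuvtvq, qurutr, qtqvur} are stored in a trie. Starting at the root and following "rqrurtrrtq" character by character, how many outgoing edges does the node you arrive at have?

Walk "rqrurtrrtq" from the root, arriving at one node.
No stored string extends past "rqrurtrrtq".
That node has 0 child edges.

0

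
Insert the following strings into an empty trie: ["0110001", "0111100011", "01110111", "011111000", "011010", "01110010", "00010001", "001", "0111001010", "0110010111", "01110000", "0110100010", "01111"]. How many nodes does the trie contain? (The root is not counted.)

48

Count nodes per top-level branch (shared prefixes stored once):
  '0'-branch (00010001, 001, 0110001, 0110010111, 011010, 0110100010, 01110000, 01110010, 0111001010, 01110111, 01111, 0111100011, 011111000): 48 nodes
Sum: 48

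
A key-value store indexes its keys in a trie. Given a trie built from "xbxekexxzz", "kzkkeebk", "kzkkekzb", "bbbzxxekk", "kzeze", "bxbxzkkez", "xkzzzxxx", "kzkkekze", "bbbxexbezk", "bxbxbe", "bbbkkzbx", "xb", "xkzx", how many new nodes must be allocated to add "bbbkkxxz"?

Walking "bbbkkxxz" from the root, the first 5 characters ("bbbkk") follow existing edges; "x" is the first miss.
So 8 − 5 = 3 new nodes.

3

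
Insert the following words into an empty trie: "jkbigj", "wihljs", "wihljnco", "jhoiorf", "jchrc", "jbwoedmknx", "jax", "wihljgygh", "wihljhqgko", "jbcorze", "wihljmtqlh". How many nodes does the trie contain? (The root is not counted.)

Insert word by word; a character creates a node only if that edge doesn't already exist:
  "jkbigj" → 6 new (j, k, b, i, g, j)
  "wihljs" → 6 new (w, i, h, l, j, s)
  "wihljnco" → prefix "wihlj" already present; 3 new (n, c, o)
  "jhoiorf" → prefix "j" already present; 6 new (h, o, i, o, r, f)
  "jchrc" → prefix "j" already present; 4 new (c, h, r, c)
  "jbwoedmknx" → prefix "j" already present; 9 new (b, w, o, e, d, m, k, n, x)
  "jax" → prefix "j" already present; 2 new (a, x)
  "wihljgygh" → prefix "wihlj" already present; 4 new (g, y, g, h)
  "wihljhqgko" → prefix "wihlj" already present; 5 new (h, q, g, k, o)
  "jbcorze" → prefix "jb" already present; 5 new (c, o, r, z, e)
  "wihljmtqlh" → prefix "wihlj" already present; 5 new (m, t, q, l, h)
Total nodes = 6 + 6 + 3 + 6 + 4 + 9 + 2 + 4 + 5 + 5 + 5 = 55

55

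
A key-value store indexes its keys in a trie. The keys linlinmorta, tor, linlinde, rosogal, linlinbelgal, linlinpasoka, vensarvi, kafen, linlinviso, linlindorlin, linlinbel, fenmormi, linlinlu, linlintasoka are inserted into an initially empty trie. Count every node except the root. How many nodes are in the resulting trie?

73

Trace insertions, counting only characters that open a new branch:
  "linlinmorta" → 11 new (l, i, n, l, i, n, m, o, r, t, a)
  "tor" → 3 new (t, o, r)
  "linlinde" → prefix "linlin" already present; 2 new (d, e)
  "rosogal" → 7 new (r, o, s, o, g, a, l)
  "linlinbelgal" → prefix "linlin" already present; 6 new (b, e, l, g, a, l)
  "linlinpasoka" → prefix "linlin" already present; 6 new (p, a, s, o, k, a)
  "vensarvi" → 8 new (v, e, n, s, a, r, v, i)
  "kafen" → 5 new (k, a, f, e, n)
  "linlinviso" → prefix "linlin" already present; 4 new (v, i, s, o)
  "linlindorlin" → prefix "linlind" already present; 5 new (o, r, l, i, n)
  "linlinbel" → prefix "linlinbel" already present; 0 new (none)
  "fenmormi" → 8 new (f, e, n, m, o, r, m, i)
  "linlinlu" → prefix "linlin" already present; 2 new (l, u)
  "linlintasoka" → prefix "linlin" already present; 6 new (t, a, s, o, k, a)
Total nodes = 11 + 3 + 2 + 7 + 6 + 6 + 8 + 5 + 4 + 5 + 0 + 8 + 2 + 6 = 73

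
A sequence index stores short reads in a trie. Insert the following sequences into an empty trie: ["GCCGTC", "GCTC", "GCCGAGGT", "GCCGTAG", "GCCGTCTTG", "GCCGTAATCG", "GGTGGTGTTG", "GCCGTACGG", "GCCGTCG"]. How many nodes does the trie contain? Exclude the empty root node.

Trie structure (* marks end of a word):
(root)
└─ G
   ├─ C
   │  ├─ C
   │  │  └─ G
   │  │     ├─ A
   │  │     │  └─ G
   │  │     │     └─ G
   │  │     │        └─ T *
   │  │     └─ T
   │  │        ├─ A
   │  │        │  ├─ A
   │  │        │  │  └─ T
   │  │        │  │     └─ C
   │  │        │  │        └─ G *
   │  │        │  ├─ C
   │  │        │  │  └─ G
   │  │        │  │     └─ G *
   │  │        │  └─ G *
   │  │        └─ C *
   │  │           ├─ G *
   │  │           └─ T
   │  │              └─ T
   │  │                 └─ G *
   │  └─ T
   │     └─ C *
   └─ G
      └─ T
         └─ G
            └─ G
               └─ T
                  └─ G
                     └─ T
                        └─ T
                           └─ G *
Counting every labelled node above: 34.

34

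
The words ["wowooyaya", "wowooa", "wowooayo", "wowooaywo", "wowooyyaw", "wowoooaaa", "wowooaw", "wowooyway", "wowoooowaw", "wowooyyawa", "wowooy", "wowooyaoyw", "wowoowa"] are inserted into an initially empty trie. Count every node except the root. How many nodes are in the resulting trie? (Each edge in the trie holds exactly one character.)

Count nodes per top-level branch (shared prefixes stored once):
  'w'-branch (wowooa, wowooaw, wowooayo, wowooaywo, wowoooaaa, wowoooowaw, wowoowa, wowooy, wowooyaoyw, wowooyaya, wowooyway, wowooyyaw, wowooyyawa): 35 nodes
Sum: 35

35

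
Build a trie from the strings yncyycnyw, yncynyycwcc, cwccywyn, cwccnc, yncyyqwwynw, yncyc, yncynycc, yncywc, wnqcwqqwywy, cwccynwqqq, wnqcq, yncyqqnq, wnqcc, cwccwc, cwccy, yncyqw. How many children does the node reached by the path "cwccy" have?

2

The children of the "cwccy" node are the distinct next characters among strings starting with "cwccy".
Characters that immediately follow "cwccy" among the stored strings: {n, w}.
That node has 2 child edges.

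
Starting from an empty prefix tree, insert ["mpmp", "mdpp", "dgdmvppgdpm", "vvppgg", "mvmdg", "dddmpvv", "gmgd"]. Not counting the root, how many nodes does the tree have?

Trie structure (* marks end of a word):
(root)
├─ d
│  ├─ d
│  │  └─ d
│  │     └─ m
│  │        └─ p
│  │           └─ v
│  │              └─ v *
│  └─ g
│     └─ d
│        └─ m
│           └─ v
│              └─ p
│                 └─ p
│                    └─ g
│                       └─ d
│                          └─ p
│                             └─ m *
├─ g
│  └─ m
│     └─ g
│        └─ d *
├─ m
│  ├─ d
│  │  └─ p
│  │     └─ p *
│  ├─ p
│  │  └─ m
│  │     └─ p *
│  └─ v
│     └─ m
│        └─ d
│           └─ g *
└─ v
   └─ v
      └─ p
         └─ p
            └─ g
               └─ g *
Counting every labelled node above: 38.

38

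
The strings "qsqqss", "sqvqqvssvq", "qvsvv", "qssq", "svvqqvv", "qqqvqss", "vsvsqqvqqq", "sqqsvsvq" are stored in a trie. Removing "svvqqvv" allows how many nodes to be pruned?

Walk "svvqqvv" from the leaf back toward the root, removing each node that no remaining word uses.
The suffix "vvqqvv" (6 nodes) is used only by "svvqqvv"; the node for "s" still has the child "q", so pruning stops there.
Nodes removed: 6

6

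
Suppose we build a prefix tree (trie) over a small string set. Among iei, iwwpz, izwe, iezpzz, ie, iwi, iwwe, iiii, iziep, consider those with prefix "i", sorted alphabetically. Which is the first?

ie

DFS of the "i" subtree visits, in order: "ie", "iei", "iezpzz", "iiii", "iwi", "iwwe", "iwwpz", "iziep", "izwe"
Position 1: ie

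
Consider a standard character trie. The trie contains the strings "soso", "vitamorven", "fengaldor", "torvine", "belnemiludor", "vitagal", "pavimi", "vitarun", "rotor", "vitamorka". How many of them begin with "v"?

Traverse to the node for "v", then collect every word in that subtree.
Matches: "vitagal", "vitamorka", "vitamorven", "vitarun"
Count: 4

4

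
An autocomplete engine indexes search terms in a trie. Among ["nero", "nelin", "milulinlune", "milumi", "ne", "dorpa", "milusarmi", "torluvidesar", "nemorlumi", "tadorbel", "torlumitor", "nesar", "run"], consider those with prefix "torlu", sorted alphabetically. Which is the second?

Filter for "torlu…" and sort: "torlumitor", "torluvidesar"
The 2nd is torluvidesar.

torluvidesar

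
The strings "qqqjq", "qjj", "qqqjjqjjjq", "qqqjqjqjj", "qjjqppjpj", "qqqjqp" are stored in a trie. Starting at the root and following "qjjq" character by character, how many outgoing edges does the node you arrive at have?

1

Follow the path "qjjq" to its node, then look at its outgoing edges.
Distinct next characters after "qjjq": p.
That node has 1 child edge.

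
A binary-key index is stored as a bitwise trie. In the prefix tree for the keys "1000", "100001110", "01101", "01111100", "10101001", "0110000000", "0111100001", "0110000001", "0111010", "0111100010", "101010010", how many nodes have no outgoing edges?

A leaf is a node with no children — equivalently, the end of a word that is not a proper prefix of any other stored word.
Those words: "0110000000", "0110000001", "01101", "0111010", "0111100001", "0111100010", "01111100", "100001110", "101010010"
Leaf count: 9

9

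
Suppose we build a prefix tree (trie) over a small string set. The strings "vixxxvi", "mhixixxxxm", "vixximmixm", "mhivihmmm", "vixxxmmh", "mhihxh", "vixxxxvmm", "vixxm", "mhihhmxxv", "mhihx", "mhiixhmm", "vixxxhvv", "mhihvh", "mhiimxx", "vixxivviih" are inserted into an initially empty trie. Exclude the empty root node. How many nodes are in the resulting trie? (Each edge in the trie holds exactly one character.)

63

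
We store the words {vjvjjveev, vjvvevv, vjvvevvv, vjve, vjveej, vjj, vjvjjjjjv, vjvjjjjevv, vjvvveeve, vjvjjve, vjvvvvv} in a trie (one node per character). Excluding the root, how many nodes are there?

For each word, the new-node count is its length minus the longest prefix already in the trie:
  "vjvjjveev" → 9 new (v, j, v, j, j, v, e, e, v)
  "vjvvevv" → prefix "vjv" already present; 4 new (v, e, v, v)
  "vjvvevvv" → prefix "vjvvevv" already present; 1 new (v)
  "vjve" → prefix "vjv" already present; 1 new (e)
  "vjveej" → prefix "vjve" already present; 2 new (e, j)
  "vjj" → prefix "vj" already present; 1 new (j)
  "vjvjjjjjv" → prefix "vjvjj" already present; 4 new (j, j, j, v)
  "vjvjjjjevv" → prefix "vjvjjjj" already present; 3 new (e, v, v)
  "vjvvveeve" → prefix "vjvv" already present; 5 new (v, e, e, v, e)
  "vjvjjve" → prefix "vjvjjve" already present; 0 new (none)
  "vjvvvvv" → prefix "vjvvv" already present; 2 new (v, v)
Total nodes = 9 + 4 + 1 + 1 + 2 + 1 + 4 + 3 + 5 + 0 + 2 = 32

32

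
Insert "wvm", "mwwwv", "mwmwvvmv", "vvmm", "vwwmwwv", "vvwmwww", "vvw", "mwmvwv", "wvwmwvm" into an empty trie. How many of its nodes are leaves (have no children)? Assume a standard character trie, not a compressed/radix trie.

Leaves are exactly the stored words that no other stored word extends.
Those words: "mwmvwv", "mwmwvvmv", "mwwwv", "vvmm", "vvwmwww", "vwwmwwv", "wvm", "wvwmwvm"
Leaf count: 8

8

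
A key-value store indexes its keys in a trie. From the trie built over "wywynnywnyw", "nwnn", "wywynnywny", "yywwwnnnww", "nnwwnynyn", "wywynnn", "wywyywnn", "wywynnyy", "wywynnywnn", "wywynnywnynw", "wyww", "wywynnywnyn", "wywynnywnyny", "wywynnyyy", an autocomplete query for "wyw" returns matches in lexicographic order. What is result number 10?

DFS of the "wyw" subtree visits, in order: "wyww", "wywynnn", "wywynnywnn", "wywynnywny", "wywynnywnyn", "wywynnywnynw", "wywynnywnyny", "wywynnywnyw", "wywynnyy", "wywynnyyy", "wywyywnn"
Position 10: wywynnyyy

wywynnyyy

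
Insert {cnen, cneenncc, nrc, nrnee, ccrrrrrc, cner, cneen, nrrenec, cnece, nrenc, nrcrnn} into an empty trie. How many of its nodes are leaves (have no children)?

A leaf is a node with no children — equivalently, the end of a word that is not a proper prefix of any other stored word.
Those words: "ccrrrrrc", "cnece", "cneenncc", "cnen", "cner", "nrcrnn", "nrenc", "nrnee", "nrrenec"
Leaf count: 9

9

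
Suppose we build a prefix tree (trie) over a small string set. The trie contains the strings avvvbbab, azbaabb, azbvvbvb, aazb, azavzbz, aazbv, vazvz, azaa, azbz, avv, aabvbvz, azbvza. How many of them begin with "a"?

11

Traverse to the node for "a", then collect every word in that subtree.
Matches: "aabvbvz", "aazb", "aazbv", "avv", "avvvbbab", "azaa", "azavzbz", "azbaabb", "azbvvbvb", "azbvza", "azbz"
Count: 11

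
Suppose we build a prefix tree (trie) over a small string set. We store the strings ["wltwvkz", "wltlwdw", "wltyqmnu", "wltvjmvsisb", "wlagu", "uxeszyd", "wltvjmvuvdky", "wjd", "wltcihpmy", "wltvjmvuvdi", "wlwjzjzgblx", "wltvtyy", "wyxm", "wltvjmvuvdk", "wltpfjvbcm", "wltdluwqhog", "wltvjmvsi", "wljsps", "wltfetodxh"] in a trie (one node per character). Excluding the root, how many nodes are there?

89

For each word, the new-node count is its length minus the longest prefix already in the trie:
  "wltwvkz" → 7 new (w, l, t, w, v, k, z)
  "wltlwdw" → prefix "wlt" already present; 4 new (l, w, d, w)
  "wltyqmnu" → prefix "wlt" already present; 5 new (y, q, m, n, u)
  "wltvjmvsisb" → prefix "wlt" already present; 8 new (v, j, m, v, s, i, s, b)
  "wlagu" → prefix "wl" already present; 3 new (a, g, u)
  "uxeszyd" → 7 new (u, x, e, s, z, y, d)
  "wltvjmvuvdky" → prefix "wltvjmv" already present; 5 new (u, v, d, k, y)
  "wjd" → prefix "w" already present; 2 new (j, d)
  "wltcihpmy" → prefix "wlt" already present; 6 new (c, i, h, p, m, y)
  "wltvjmvuvdi" → prefix "wltvjmvuvd" already present; 1 new (i)
  "wlwjzjzgblx" → prefix "wl" already present; 9 new (w, j, z, j, z, g, b, l, x)
  "wltvtyy" → prefix "wltv" already present; 3 new (t, y, y)
  "wyxm" → prefix "w" already present; 3 new (y, x, m)
  "wltvjmvuvdk" → prefix "wltvjmvuvdk" already present; 0 new (none)
  "wltpfjvbcm" → prefix "wlt" already present; 7 new (p, f, j, v, b, c, m)
  "wltdluwqhog" → prefix "wlt" already present; 8 new (d, l, u, w, q, h, o, g)
  "wltvjmvsi" → prefix "wltvjmvsi" already present; 0 new (none)
  "wljsps" → prefix "wl" already present; 4 new (j, s, p, s)
  "wltfetodxh" → prefix "wlt" already present; 7 new (f, e, t, o, d, x, h)
Total nodes = 7 + 4 + 5 + 8 + 3 + 7 + 5 + 2 + 6 + 1 + 9 + 3 + 3 + 0 + 7 + 8 + 0 + 4 + 7 = 89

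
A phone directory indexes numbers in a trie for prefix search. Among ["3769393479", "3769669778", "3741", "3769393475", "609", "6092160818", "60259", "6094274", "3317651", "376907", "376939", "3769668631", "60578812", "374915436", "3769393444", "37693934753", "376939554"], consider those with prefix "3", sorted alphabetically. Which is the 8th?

DFS of the "3" subtree visits, in order: "3317651", "3741", "374915436", "376907", "376939", "3769393444", "3769393475", "37693934753", "3769393479", "376939554", "3769668631", "3769669778"
The 8th is 37693934753.

37693934753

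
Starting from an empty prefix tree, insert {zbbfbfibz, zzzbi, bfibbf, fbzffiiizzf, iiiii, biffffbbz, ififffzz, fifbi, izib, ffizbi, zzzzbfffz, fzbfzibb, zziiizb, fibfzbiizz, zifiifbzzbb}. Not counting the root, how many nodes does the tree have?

Count nodes per top-level branch (shared prefixes stored once):
  'b'-branch (bfibbf, biffffbbz): 14 nodes
  'f'-branch (fbzffiiizzf, ffizbi, fibfzbiizz, fifbi, fzbfzibb): 35 nodes
  'i'-branch (ififffzz, iiiii, izib): 15 nodes
  'z'-branch (zbbfbfibz, zifiifbzzbb, zziiizb, zzzbi, zzzzbfffz): 34 nodes
Sum: 98

98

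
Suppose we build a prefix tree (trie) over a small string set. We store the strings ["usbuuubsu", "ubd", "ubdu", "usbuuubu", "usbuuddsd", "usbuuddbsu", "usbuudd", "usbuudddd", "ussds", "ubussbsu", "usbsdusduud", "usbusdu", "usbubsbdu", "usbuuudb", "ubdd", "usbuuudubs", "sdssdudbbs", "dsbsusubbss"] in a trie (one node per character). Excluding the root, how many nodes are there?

74

Count nodes per top-level branch (shared prefixes stored once):
  'd'-branch (dsbsusubbss): 11 nodes
  's'-branch (sdssdudbbs): 10 nodes
  'u'-branch (ubd, ubdd, ubdu, ubussbsu, usbsdusduud, usbubsbdu, usbusdu, usbuudd, usbuuddbsu, usbuudddd, usbuuddsd, usbuuubsu, usbuuubu, usbuuudb, usbuuudubs, ussds): 53 nodes
Sum: 74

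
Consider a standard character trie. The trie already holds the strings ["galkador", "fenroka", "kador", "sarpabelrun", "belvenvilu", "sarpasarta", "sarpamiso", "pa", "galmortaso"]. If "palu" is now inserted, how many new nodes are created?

2

Walking "palu" from the root, the first 2 characters ("pa") follow existing edges; "l" is the first miss.
New nodes needed: |"palu"| − 2 = 4 − 2 = 2.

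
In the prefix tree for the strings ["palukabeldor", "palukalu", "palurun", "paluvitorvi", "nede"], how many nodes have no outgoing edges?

5

Leaves are exactly the stored words that no other stored word extends.
Those words: "nede", "palukabeldor", "palukalu", "palurun", "paluvitorvi"
Leaf count: 5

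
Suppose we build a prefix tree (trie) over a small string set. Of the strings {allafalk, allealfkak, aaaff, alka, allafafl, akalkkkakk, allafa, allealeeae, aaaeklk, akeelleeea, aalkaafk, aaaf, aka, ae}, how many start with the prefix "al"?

6

Filter for entries beginning with "al":
Words under "al": alka, allafa, allafafl, allafalk, allealeeae, allealfkak
Count: 6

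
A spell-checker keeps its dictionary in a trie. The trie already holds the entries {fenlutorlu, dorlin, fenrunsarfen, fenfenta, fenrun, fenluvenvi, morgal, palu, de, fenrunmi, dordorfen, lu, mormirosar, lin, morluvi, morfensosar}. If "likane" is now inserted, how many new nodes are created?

"li" is already a path in the trie; the remaining "kane" must be added.
New nodes needed: |"likane"| − 2 = 6 − 2 = 4.

4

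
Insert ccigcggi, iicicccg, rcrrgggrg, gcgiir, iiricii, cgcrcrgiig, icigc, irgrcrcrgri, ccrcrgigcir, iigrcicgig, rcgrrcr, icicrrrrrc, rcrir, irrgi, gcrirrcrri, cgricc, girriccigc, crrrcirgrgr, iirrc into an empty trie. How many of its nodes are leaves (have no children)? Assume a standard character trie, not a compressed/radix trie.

Leaves are exactly the stored words that no other stored word extends.
Those words: "ccigcggi", "ccrcrgigcir", "cgcrcrgiig", "cgricc", "crrrcirgrgr", "gcgiir", "gcrirrcrri", "girriccigc", "icicrrrrrc", "icigc", "iicicccg", "iigrcicgig", "iiricii", "iirrc", "irgrcrcrgri", "irrgi", "rcgrrcr", "rcrir", "rcrrgggrg"
Leaf count: 19

19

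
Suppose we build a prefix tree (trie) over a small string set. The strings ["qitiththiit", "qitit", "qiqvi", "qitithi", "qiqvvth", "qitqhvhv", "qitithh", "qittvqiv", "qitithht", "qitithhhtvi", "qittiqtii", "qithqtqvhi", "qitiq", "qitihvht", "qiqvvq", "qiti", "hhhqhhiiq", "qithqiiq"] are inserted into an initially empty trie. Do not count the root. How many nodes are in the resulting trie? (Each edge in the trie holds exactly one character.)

Insert word by word; a character creates a node only if that edge doesn't already exist:
  "qitiththiit" → 11 new (q, i, t, i, t, h, t, h, i, i, t)
  "qitit" → prefix "qitit" already present; 0 new (none)
  "qiqvi" → prefix "qi" already present; 3 new (q, v, i)
  "qitithi" → prefix "qitith" already present; 1 new (i)
  "qiqvvth" → prefix "qiqv" already present; 3 new (v, t, h)
  "qitqhvhv" → prefix "qit" already present; 5 new (q, h, v, h, v)
  "qitithh" → prefix "qitith" already present; 1 new (h)
  "qittvqiv" → prefix "qit" already present; 5 new (t, v, q, i, v)
  "qitithht" → prefix "qitithh" already present; 1 new (t)
  "qitithhhtvi" → prefix "qitithh" already present; 4 new (h, t, v, i)
  "qittiqtii" → prefix "qitt" already present; 5 new (i, q, t, i, i)
  "qithqtqvhi" → prefix "qit" already present; 7 new (h, q, t, q, v, h, i)
  "qitiq" → prefix "qiti" already present; 1 new (q)
  "qitihvht" → prefix "qiti" already present; 4 new (h, v, h, t)
  "qiqvvq" → prefix "qiqvv" already present; 1 new (q)
  "qiti" → prefix "qiti" already present; 0 new (none)
  "hhhqhhiiq" → 9 new (h, h, h, q, h, h, i, i, q)
  "qithqiiq" → prefix "qithq" already present; 3 new (i, i, q)
Total nodes = 11 + 0 + 3 + 1 + 3 + 5 + 1 + 5 + 1 + 4 + 5 + 7 + 1 + 4 + 1 + 0 + 9 + 3 = 64

64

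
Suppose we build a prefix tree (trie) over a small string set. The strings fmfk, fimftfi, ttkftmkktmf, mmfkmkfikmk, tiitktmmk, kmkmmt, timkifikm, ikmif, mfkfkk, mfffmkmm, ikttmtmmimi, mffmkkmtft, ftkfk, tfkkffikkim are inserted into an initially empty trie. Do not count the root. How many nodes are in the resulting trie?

Insert word by word; a character creates a node only if that edge doesn't already exist:
  "fmfk" → 4 new (f, m, f, k)
  "fimftfi" → prefix "f" already present; 6 new (i, m, f, t, f, i)
  "ttkftmkktmf" → 11 new (t, t, k, f, t, m, k, k, t, m, f)
  "mmfkmkfikmk" → 11 new (m, m, f, k, m, k, f, i, k, m, k)
  "tiitktmmk" → prefix "t" already present; 8 new (i, i, t, k, t, m, m, k)
  "kmkmmt" → 6 new (k, m, k, m, m, t)
  "timkifikm" → prefix "ti" already present; 7 new (m, k, i, f, i, k, m)
  "ikmif" → 5 new (i, k, m, i, f)
  "mfkfkk" → prefix "m" already present; 5 new (f, k, f, k, k)
  "mfffmkmm" → prefix "mf" already present; 6 new (f, f, m, k, m, m)
  "ikttmtmmimi" → prefix "ik" already present; 9 new (t, t, m, t, m, m, i, m, i)
  "mffmkkmtft" → prefix "mff" already present; 7 new (m, k, k, m, t, f, t)
  "ftkfk" → prefix "f" already present; 4 new (t, k, f, k)
  "tfkkffikkim" → prefix "t" already present; 10 new (f, k, k, f, f, i, k, k, i, m)
Total nodes = 4 + 6 + 11 + 11 + 8 + 6 + 7 + 5 + 5 + 6 + 9 + 7 + 4 + 10 = 99

99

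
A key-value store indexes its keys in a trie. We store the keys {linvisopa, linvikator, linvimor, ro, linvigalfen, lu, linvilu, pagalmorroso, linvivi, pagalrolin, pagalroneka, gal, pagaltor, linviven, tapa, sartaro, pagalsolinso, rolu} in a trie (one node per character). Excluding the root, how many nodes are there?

79

Trace insertions, counting only characters that open a new branch:
  "linvisopa" → 9 new (l, i, n, v, i, s, o, p, a)
  "linvikator" → prefix "linvi" already present; 5 new (k, a, t, o, r)
  "linvimor" → prefix "linvi" already present; 3 new (m, o, r)
  "ro" → 2 new (r, o)
  "linvigalfen" → prefix "linvi" already present; 6 new (g, a, l, f, e, n)
  "lu" → prefix "l" already present; 1 new (u)
  "linvilu" → prefix "linvi" already present; 2 new (l, u)
  "pagalmorroso" → 12 new (p, a, g, a, l, m, o, r, r, o, s, o)
  "linvivi" → prefix "linvi" already present; 2 new (v, i)
  "pagalrolin" → prefix "pagal" already present; 5 new (r, o, l, i, n)
  "pagalroneka" → prefix "pagalro" already present; 4 new (n, e, k, a)
  "gal" → 3 new (g, a, l)
  "pagaltor" → prefix "pagal" already present; 3 new (t, o, r)
  "linviven" → prefix "linviv" already present; 2 new (e, n)
  "tapa" → 4 new (t, a, p, a)
  "sartaro" → 7 new (s, a, r, t, a, r, o)
  "pagalsolinso" → prefix "pagal" already present; 7 new (s, o, l, i, n, s, o)
  "rolu" → prefix "ro" already present; 2 new (l, u)
Total nodes = 9 + 5 + 3 + 2 + 6 + 1 + 2 + 12 + 2 + 5 + 4 + 3 + 3 + 2 + 4 + 7 + 7 + 2 = 79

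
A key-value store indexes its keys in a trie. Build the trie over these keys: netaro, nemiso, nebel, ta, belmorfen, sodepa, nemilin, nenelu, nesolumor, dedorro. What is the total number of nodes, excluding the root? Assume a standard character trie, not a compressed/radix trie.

Count nodes per top-level branch (shared prefixes stored once):
  'b'-branch (belmorfen): 9 nodes
  'd'-branch (dedorro): 7 nodes
  'n'-branch (nebel, nemilin, nemiso, nenelu, nesolumor, netaro): 27 nodes
  's'-branch (sodepa): 6 nodes
  't'-branch (ta): 2 nodes
Sum: 51

51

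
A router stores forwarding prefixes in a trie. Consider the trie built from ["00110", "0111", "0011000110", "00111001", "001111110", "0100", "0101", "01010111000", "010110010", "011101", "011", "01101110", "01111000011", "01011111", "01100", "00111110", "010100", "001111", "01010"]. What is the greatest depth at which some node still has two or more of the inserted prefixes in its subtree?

7

Equivalently: take the maximum, over all pairs, of their longest common prefix length.
"00111110" and "001111110" agree on "0011111" (7 characters) before diverging; nothing deeper is shared.
Longest shared-prefix length: 7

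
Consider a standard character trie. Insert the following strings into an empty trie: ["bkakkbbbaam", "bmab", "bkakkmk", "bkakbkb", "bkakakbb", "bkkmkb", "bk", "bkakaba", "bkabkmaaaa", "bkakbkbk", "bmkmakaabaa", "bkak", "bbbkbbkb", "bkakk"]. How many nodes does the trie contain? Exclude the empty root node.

Trace insertions, counting only characters that open a new branch:
  "bkakkbbbaam" → 11 new (b, k, a, k, k, b, b, b, a, a, m)
  "bmab" → prefix "b" already present; 3 new (m, a, b)
  "bkakkmk" → prefix "bkakk" already present; 2 new (m, k)
  "bkakbkb" → prefix "bkak" already present; 3 new (b, k, b)
  "bkakakbb" → prefix "bkak" already present; 4 new (a, k, b, b)
  "bkkmkb" → prefix "bk" already present; 4 new (k, m, k, b)
  "bk" → prefix "bk" already present; 0 new (none)
  "bkakaba" → prefix "bkaka" already present; 2 new (b, a)
  "bkabkmaaaa" → prefix "bka" already present; 7 new (b, k, m, a, a, a, a)
  "bkakbkbk" → prefix "bkakbkb" already present; 1 new (k)
  "bmkmakaabaa" → prefix "bm" already present; 9 new (k, m, a, k, a, a, b, a, a)
  "bkak" → prefix "bkak" already present; 0 new (none)
  "bbbkbbkb" → prefix "b" already present; 7 new (b, b, k, b, b, k, b)
  "bkakk" → prefix "bkakk" already present; 0 new (none)
Total nodes = 11 + 3 + 2 + 3 + 4 + 4 + 0 + 2 + 7 + 1 + 9 + 0 + 7 + 0 = 53

53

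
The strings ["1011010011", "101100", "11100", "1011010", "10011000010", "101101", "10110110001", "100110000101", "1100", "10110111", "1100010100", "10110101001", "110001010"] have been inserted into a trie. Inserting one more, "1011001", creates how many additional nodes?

1

"101100" is already a path in the trie; the remaining "1" must be added.
Each of the 1 remaining characters creates one node.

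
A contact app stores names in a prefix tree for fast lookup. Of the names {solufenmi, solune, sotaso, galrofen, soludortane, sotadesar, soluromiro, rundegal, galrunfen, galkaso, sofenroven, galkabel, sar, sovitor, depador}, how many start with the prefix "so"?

8

Traverse to the node for "so", then collect every word in that subtree.
Matches: "sofenroven", "soludortane", "solufenmi", "solune", "soluromiro", "sotadesar", "sotaso", "sovitor"
Count: 8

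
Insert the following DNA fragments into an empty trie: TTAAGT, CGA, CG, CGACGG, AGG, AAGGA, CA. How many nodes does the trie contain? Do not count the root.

For each word, the new-node count is its length minus the longest prefix already in the trie:
  "TTAAGT" → 6 new (T, T, A, A, G, T)
  "CGA" → 3 new (C, G, A)
  "CG" → prefix "CG" already present; 0 new (none)
  "CGACGG" → prefix "CGA" already present; 3 new (C, G, G)
  "AGG" → 3 new (A, G, G)
  "AAGGA" → prefix "A" already present; 4 new (A, G, G, A)
  "CA" → prefix "C" already present; 1 new (A)
Total nodes = 6 + 3 + 0 + 3 + 3 + 4 + 1 = 20

20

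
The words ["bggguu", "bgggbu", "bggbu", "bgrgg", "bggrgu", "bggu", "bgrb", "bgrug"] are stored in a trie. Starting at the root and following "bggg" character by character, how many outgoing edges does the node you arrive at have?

The children of the "bggg" node are the distinct next characters among strings starting with "bggg".
Characters that immediately follow "bggg" among the stored strings: {b, u}.
That node has 2 child edges.

2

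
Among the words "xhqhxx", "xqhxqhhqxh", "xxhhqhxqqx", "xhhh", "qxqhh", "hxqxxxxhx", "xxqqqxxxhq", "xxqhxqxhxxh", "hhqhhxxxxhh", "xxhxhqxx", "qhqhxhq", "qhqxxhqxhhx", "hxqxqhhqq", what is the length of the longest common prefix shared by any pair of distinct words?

4

Look for the deepest trie node that still has at least two words in its subtree.
e.g. "hxqxqhhqq" and "hxqxxxxhx" share the prefix "hxqx" of length 4; no pair shares a longer one.
Longest shared-prefix length: 4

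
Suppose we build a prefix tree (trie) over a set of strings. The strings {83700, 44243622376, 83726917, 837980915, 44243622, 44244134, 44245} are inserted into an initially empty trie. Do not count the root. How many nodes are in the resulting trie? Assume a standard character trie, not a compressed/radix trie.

32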